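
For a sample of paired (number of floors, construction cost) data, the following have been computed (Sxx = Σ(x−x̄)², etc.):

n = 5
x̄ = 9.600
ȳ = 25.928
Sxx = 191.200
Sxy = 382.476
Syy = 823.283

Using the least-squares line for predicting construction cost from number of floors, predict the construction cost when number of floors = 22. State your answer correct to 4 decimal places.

50.7329

b = Sxy/Sxx = 382.476/191.2 = 2.000397
a = ȳ − b·x̄ = 25.928 − 2.000397·9.6 = 6.724184
ŷ(22) = a + b·22 = 6.724184 + 2.000397·22 = 50.732929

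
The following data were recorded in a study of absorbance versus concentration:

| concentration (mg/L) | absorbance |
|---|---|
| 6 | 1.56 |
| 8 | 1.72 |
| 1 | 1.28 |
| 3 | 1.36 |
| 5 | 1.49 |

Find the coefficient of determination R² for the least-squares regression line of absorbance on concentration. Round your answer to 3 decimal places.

n = 5, Σx = 23, Σy = 7.41, Σxy = 35.93, Σx² = 135, Σy² = 11.1001
Sxx = Σx² − (Σx)²/n = 135 − 105.8 = 29.2
Sxy = Σxy − (Σx)(Σy)/n = 35.93 − 34.086 = 1.844
Syy = Σy² − (Σy)²/n = 11.1001 − 10.98162 = 0.11848
R² = Sxy²/(Sxx·Syy) = (1.844)²/(29.2·0.11848) = 0.982865

0.983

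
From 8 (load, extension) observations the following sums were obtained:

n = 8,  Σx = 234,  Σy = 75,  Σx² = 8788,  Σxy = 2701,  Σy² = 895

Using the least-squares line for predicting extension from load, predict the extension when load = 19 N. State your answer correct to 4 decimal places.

Sxx = Σx² − (Σx)²/n = 8788 − 6844.5 = 1943.5
Sxy = Σxy − (Σx)(Σy)/n = 2701 − 2193.75 = 507.25
b = Sxy/Sxx = 507.25/1943.5 = 0.260998
a = ȳ − b·x̄ = 9.375 − 0.260998·29.25 = 1.740803
ŷ(19) = a + b·19 = 1.740803 + 0.260998·19 = 6.699768

6.6998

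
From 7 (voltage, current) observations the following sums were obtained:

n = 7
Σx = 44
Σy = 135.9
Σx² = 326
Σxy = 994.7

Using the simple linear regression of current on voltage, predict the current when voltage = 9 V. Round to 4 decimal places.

27.1280

Sxx = Σx² − (Σx)²/n = 326 − 276.571429 = 49.428571
Sxy = Σxy − (Σx)(Σy)/n = 994.7 − 854.228571 = 140.471429
b = Sxy/Sxx = 140.471429/49.428571 = 2.841908
a = ȳ − b·x̄ = 19.414286 − 2.841908·6.285714 = 1.550867
ŷ(9) = a + b·9 = 1.550867 + 2.841908·9 = 27.128035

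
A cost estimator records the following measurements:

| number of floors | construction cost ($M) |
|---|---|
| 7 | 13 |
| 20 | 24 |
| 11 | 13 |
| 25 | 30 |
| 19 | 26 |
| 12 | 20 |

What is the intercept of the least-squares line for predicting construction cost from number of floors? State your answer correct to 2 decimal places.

5.56

n = 6, Σx = 94, Σy = 126, Σxy = 2198, Σx² = 1700
Sxx = Σx² − (Σx)²/n = 1700 − 1472.666667 = 227.333333
Sxy = Σxy − (Σx)(Σy)/n = 2198 − 1974 = 224
b = Sxy/Sxx = 224/227.333333 = 0.985337
a = ȳ − b·x̄ = 21 − 0.985337·15.666667 = 5.563050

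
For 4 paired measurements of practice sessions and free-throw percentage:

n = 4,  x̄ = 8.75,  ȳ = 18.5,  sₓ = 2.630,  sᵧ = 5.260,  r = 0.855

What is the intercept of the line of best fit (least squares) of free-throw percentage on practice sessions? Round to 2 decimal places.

3.54

b = r · sᵧ/sₓ = 0.855 · 5.26/2.63 = 1.71
a = ȳ − b·x̄ = 18.5 − 1.71·8.75 = 3.5375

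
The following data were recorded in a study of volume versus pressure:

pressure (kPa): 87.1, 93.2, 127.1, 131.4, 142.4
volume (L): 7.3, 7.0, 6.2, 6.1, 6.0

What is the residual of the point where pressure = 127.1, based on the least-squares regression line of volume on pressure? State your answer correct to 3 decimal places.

-0.062

n = 5, Σx = 581.2, Σy = 32.6, Σxy = 3732.19, Σx² = 69970.78
Sxx = Σx² − (Σx)²/n = 69970.78 − 67558.688 = 2412.092
Sxy = Σxy − (Σx)(Σy)/n = 3732.19 − 3789.424 = -57.234
b = Sxy/Sxx = -57.234/2412.092 = -0.023728
a = ȳ − b·x̄ = 6.52 − (-0.023728)·116.24 = 9.278137
ŷ(127.1) = 9.278137 + (-0.023728)·127.1 = 6.262314
residual = y − ŷ = 6.2 − 6.262314 = -0.062314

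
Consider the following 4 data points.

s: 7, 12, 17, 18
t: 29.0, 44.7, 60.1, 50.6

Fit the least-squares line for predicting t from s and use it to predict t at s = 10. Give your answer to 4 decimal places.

n = 4, Σx = 54, Σy = 184.4, Σxy = 2671.9, Σx² = 806
Sxx = Σx² − (Σx)²/n = 806 − 729 = 77
Sxy = Σxy − (Σx)(Σy)/n = 2671.9 − 2489.4 = 182.5
b = Sxy/Sxx = 182.5/77 = 2.370130
a = ȳ − b·x̄ = 46.1 − 2.370130·13.5 = 14.103247
ŷ(10) = a + b·10 = 14.103247 + 2.370130·10 = 37.804545

37.8045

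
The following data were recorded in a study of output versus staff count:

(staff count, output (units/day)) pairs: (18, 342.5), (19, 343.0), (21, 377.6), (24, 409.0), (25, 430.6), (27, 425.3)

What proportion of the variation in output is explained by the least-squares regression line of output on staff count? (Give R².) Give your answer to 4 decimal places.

n = 6, Σx = 134, Σy = 2328, Σxy = 52675.7, Σx² = 3056, Σy² = 911114.46
Sxx = Σx² − (Σx)²/n = 3056 − 2992.666667 = 63.333333
Sxy = Σxy − (Σx)(Σy)/n = 52675.7 − 51992 = 683.7
Syy = Σy² − (Σy)²/n = 911114.46 − 903264 = 7850.46
R² = Sxy²/(Sxx·Syy) = (683.7)²/(63.333333·7850.46) = 0.940164

0.9402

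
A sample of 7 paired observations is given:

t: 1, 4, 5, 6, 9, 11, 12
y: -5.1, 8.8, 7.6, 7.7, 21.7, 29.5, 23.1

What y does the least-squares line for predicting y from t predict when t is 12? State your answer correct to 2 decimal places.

28.05

n = 7, Σx = 48, Σy = 93.3, Σxy = 911.3, Σx² = 424
Sxx = Σx² − (Σx)²/n = 424 − 329.142857 = 94.857143
Sxy = Σxy − (Σx)(Σy)/n = 911.3 − 639.771429 = 271.528571
b = Sxy/Sxx = 271.528571/94.857143 = 2.8625
a = ȳ − b·x̄ = 13.328571 − 2.8625·6.857143 = -6.3
ŷ(12) = a + b·12 = -6.3 + 2.8625·12 = 28.05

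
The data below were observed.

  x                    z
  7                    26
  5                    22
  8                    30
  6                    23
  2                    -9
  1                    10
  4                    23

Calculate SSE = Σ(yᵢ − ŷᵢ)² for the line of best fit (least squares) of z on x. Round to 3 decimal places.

378.757

n = 7, Σx = 33, Σy = 125, Σxy = 754, Σx² = 195, Σy² = 3299
Sxx = Σx² − (Σx)²/n = 195 − 155.571429 = 39.428571
Sxy = Σxy − (Σx)(Σy)/n = 754 − 589.285714 = 164.714286
Syy = Σy² − (Σy)²/n = 3299 − 2232.142857 = 1066.857143
b = Sxy/Sxx = 164.714286/39.428571 = 4.177536
SSE = Syy − b·Sxy = 1066.857143 − 4.177536·164.714286 = 378.757246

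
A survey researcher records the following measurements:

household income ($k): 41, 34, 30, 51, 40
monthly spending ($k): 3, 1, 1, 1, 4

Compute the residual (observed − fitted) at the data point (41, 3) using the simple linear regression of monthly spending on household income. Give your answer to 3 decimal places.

n = 5, Σx = 196, Σy = 10, Σxy = 398, Σx² = 7938
Sxx = Σx² − (Σx)²/n = 7938 − 7683.2 = 254.8
Sxy = Σxy − (Σx)(Σy)/n = 398 − 392 = 6
b = Sxy/Sxx = 6/254.8 = 0.023548
a = ȳ − b·x̄ = 2 − 0.023548·39.2 = 1.076923
ŷ(41) = 1.076923 + 0.023548·41 = 2.042386
residual = y − ŷ = 3 − 2.042386 = 0.957614

0.958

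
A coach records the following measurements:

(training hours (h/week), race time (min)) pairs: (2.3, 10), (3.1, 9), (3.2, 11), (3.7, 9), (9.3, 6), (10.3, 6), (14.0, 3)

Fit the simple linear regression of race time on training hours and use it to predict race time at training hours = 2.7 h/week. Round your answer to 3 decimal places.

n = 7, Σx = 45.9, Σy = 54, Σxy = 279, Σx² = 427.41
Sxx = Σx² − (Σx)²/n = 427.41 − 300.972857 = 126.437143
Sxy = Σxy − (Σx)(Σy)/n = 279 − 354.085714 = -75.085714
b = Sxy/Sxx = -75.085714/126.437143 = -0.593858
a = ȳ − b·x̄ = 7.714286 − (-0.593858)·6.557143 = 11.608298
ŷ(2.7) = a + b·2.7 = 11.608298 + (-0.593858)·2.7 = 10.004881

10.005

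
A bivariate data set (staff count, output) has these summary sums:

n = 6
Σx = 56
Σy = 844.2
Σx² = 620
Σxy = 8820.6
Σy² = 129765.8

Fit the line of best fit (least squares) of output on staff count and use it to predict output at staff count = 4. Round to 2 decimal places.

89.12

Sxx = Σx² − (Σx)²/n = 620 − 522.666667 = 97.333333
Sxy = Σxy − (Σx)(Σy)/n = 8820.6 − 7879.2 = 941.4
b = Sxy/Sxx = 941.4/97.333333 = 9.671918
a = ȳ − b·x̄ = 140.7 − 9.671918·9.333333 = 50.428767
ŷ(4) = a + b·4 = 50.428767 + 9.671918·4 = 89.116438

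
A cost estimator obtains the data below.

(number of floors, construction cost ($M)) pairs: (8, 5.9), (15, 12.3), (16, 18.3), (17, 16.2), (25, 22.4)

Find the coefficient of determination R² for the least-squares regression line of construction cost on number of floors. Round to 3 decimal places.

0.890

n = 5, Σx = 81, Σy = 75.1, Σxy = 1359.9, Σx² = 1459, Σy² = 1285.19
Sxx = Σx² − (Σx)²/n = 1459 − 1312.2 = 146.8
Sxy = Σxy − (Σx)(Σy)/n = 1359.9 − 1216.62 = 143.28
Syy = Σy² − (Σy)²/n = 1285.19 − 1128.002 = 157.188
R² = Sxy²/(Sxx·Syy) = (143.28)²/(146.8·157.188) = 0.889663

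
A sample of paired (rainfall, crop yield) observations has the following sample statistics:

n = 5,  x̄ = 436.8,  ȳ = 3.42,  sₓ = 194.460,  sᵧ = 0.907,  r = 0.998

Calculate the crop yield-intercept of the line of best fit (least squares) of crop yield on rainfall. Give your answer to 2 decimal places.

1.39

b = r · sᵧ/sₓ = 0.998 · 0.907/194.46 = 0.004655
a = ȳ − b·x̄ = 3.42 − 0.004655·436.8 = 1.386753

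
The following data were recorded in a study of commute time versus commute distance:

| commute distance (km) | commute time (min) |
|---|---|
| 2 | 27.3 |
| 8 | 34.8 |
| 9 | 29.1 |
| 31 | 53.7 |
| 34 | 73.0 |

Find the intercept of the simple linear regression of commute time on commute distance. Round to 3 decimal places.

n = 5, Σx = 84, Σy = 217.9, Σxy = 4741.6, Σx² = 2266
Sxx = Σx² − (Σx)²/n = 2266 − 1411.2 = 854.8
Sxy = Σxy − (Σx)(Σy)/n = 4741.6 − 3660.72 = 1080.88
b = Sxy/Sxx = 1080.88/854.8 = 1.264483
a = ȳ − b·x̄ = 43.58 − 1.264483·16.8 = 22.336687

22.337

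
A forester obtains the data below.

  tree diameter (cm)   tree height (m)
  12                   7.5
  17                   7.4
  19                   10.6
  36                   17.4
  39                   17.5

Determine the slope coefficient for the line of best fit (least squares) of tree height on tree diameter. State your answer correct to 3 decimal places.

0.411

n = 5, Σx = 123, Σy = 60.4, Σxy = 1726.1, Σx² = 3611
Sxx = Σx² − (Σx)²/n = 3611 − 3025.8 = 585.2
Sxy = Σxy − (Σx)(Σy)/n = 1726.1 − 1485.84 = 240.26
b = Sxy/Sxx = 240.26/585.2 = 0.410560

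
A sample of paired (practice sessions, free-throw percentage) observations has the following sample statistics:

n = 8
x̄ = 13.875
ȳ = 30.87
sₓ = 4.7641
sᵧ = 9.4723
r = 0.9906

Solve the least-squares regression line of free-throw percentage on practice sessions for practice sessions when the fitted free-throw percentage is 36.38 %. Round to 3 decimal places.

b = r · sᵧ/sₓ = 0.9906 · 9.4723/4.7641 = 1.969577
a = ȳ − b·x̄ = 30.87 − 1.969577·13.875 = 3.542123
Set a + b·x = 36.38: x = (36.38 − 3.542123) / 1.969577 = 16.672555

16.673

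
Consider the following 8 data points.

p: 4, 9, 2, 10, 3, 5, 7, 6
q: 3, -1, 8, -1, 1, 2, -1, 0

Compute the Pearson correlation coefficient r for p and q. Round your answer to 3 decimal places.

-0.798

n = 8, Σx = 46, Σy = 11, Σxy = 15, Σx² = 320, Σy² = 81
Sxx = Σx² − (Σx)²/n = 320 − 264.5 = 55.5
Sxy = Σxy − (Σx)(Σy)/n = 15 − 63.25 = -48.25
Syy = Σy² − (Σy)²/n = 81 − 15.125 = 65.875
r = Sxy/√(Sxx·Syy) = -48.25/√(3656.0625) = -48.25/60.465383 = -0.797977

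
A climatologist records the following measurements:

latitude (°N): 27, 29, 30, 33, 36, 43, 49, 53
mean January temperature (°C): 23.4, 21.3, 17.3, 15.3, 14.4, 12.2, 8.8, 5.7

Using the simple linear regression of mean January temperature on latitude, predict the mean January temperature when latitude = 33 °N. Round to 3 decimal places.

17.445

n = 8, Σx = 300, Σy = 118.4, Σxy = 4049.7, Σx² = 11914
Sxx = Σx² − (Σx)²/n = 11914 − 11250 = 664
Sxy = Σxy − (Σx)(Σy)/n = 4049.7 − 4440 = -390.3
b = Sxy/Sxx = -390.3/664 = -0.587801
a = ȳ − b·x̄ = 14.8 − (-0.587801)·37.5 = 36.842545
ŷ(33) = a + b·33 = 36.842545 + (-0.587801)·33 = 17.445105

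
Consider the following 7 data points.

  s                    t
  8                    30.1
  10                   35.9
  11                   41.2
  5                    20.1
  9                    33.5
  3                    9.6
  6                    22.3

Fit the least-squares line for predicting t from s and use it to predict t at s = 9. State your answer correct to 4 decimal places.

33.4115

n = 7, Σx = 52, Σy = 192.7, Σxy = 1617.6, Σx² = 436
Sxx = Σx² − (Σx)²/n = 436 − 386.285714 = 49.714286
Sxy = Σxy − (Σx)(Σy)/n = 1617.6 − 1431.485714 = 186.114286
b = Sxy/Sxx = 186.114286/49.714286 = 3.743678
a = ȳ − b·x̄ = 27.528571 − 3.743678·7.428571 = -0.281609
ŷ(9) = a + b·9 = -0.281609 + 3.743678·9 = 33.411494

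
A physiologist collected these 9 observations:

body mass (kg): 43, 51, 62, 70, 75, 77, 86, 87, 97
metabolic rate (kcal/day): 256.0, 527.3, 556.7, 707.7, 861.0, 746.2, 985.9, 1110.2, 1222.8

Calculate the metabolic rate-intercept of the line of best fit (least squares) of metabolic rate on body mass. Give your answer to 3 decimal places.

n = 9, Σx = 648, Σy = 6973.8, Σxy = 543973.5, Σx² = 49122
Sxx = Σx² − (Σx)²/n = 49122 − 46656 = 2466
Sxy = Σxy − (Σx)(Σy)/n = 543973.5 − 502113.6 = 41859.9
b = Sxy/Sxx = 41859.9/2466 = 16.974818
a = ȳ − b·x̄ = 774.866667 − 16.974818·72 = -447.320195

-447.320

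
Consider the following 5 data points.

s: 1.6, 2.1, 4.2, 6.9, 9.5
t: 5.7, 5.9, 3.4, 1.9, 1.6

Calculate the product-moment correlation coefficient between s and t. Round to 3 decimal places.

-0.952

n = 5, Σx = 24.3, Σy = 18.5, Σxy = 64.1, Σx² = 162.47, Σy² = 85.03
Sxx = Σx² − (Σx)²/n = 162.47 − 118.098 = 44.372
Sxy = Σxy − (Σx)(Σy)/n = 64.1 − 89.91 = -25.81
Syy = Σy² − (Σy)²/n = 85.03 − 68.45 = 16.58
r = Sxy/√(Sxx·Syy) = -25.81/√(735.68776) = -25.81/27.123565 = -0.951571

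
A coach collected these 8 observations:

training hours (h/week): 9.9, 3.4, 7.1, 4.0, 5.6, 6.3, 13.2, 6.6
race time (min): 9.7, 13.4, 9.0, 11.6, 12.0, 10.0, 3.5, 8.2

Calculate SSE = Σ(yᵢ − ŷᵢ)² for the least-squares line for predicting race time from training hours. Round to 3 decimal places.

12.853

n = 8, Σx = 56.1, Σy = 77.4, Σxy = 482.41, Σx² = 464.83, Σy² = 812.7
Sxx = Σx² − (Σx)²/n = 464.83 − 393.40125 = 71.42875
Sxy = Σxy − (Σx)(Σy)/n = 482.41 − 542.7675 = -60.3575
Syy = Σy² − (Σy)²/n = 812.7 − 748.845 = 63.855
b = Sxy/Sxx = -60.3575/71.42875 = -0.845003
SSE = Syy − b·Sxy = 63.855 − (-0.845003)·(-60.3575) = 12.852738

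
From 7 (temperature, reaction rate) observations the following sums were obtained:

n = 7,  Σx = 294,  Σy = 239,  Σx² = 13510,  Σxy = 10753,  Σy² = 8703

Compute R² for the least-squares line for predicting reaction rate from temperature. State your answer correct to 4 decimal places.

0.8104

Sxx = Σx² − (Σx)²/n = 13510 − 12348 = 1162
Sxy = Σxy − (Σx)(Σy)/n = 10753 − 10038 = 715
Syy = Σy² − (Σy)²/n = 8703 − 8160.142857 = 542.857143
R² = Sxy²/(Sxx·Syy) = (715)²/(1162·542.857143) = 0.810439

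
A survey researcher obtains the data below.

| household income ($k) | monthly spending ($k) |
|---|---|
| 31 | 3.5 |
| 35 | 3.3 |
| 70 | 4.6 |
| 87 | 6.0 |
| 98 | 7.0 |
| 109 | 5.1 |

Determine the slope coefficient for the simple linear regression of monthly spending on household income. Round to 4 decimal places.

n = 6, Σx = 430, Σy = 29.5, Σxy = 2309.9, Σx² = 36140
Sxx = Σx² − (Σx)²/n = 36140 − 30816.666667 = 5323.333333
Sxy = Σxy − (Σx)(Σy)/n = 2309.9 − 2114.166667 = 195.733333
b = Sxy/Sxx = 195.733333/5323.333333 = 0.036769

0.0368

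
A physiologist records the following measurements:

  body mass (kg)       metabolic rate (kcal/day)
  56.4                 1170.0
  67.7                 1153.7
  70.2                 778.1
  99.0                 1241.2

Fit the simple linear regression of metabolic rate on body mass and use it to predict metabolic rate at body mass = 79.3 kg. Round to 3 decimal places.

1104.784

n = 4, Σx = 293.3, Σy = 4343, Σxy = 321594.91, Σx² = 22493.29
Sxx = Σx² − (Σx)²/n = 22493.29 − 21506.2225 = 987.0675
Sxy = Σxy − (Σx)(Σy)/n = 321594.91 − 318450.475 = 3144.435
b = Sxy/Sxx = 3144.435/987.0675 = 3.185633
a = ȳ − b·x̄ = 1085.75 − 3.185633·73.325 = 852.163446
ŷ(79.3) = a + b·79.3 = 852.163446 + 3.185633·79.3 = 1104.784158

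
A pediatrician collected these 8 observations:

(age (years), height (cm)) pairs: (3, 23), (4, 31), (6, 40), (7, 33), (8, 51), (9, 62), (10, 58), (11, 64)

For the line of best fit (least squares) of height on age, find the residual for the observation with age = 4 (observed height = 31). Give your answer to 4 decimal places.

2.7027

n = 8, Σx = 58, Σy = 362, Σxy = 2914, Σx² = 476
Sxx = Σx² − (Σx)²/n = 476 − 420.5 = 55.5
Sxy = Σxy − (Σx)(Σy)/n = 2914 − 2624.5 = 289.5
b = Sxy/Sxx = 289.5/55.5 = 5.216216
a = ȳ − b·x̄ = 45.25 − 5.216216·7.25 = 7.432432
ŷ(4) = 7.432432 + 5.216216·4 = 28.297297
residual = y − ŷ = 31 − 28.297297 = 2.702703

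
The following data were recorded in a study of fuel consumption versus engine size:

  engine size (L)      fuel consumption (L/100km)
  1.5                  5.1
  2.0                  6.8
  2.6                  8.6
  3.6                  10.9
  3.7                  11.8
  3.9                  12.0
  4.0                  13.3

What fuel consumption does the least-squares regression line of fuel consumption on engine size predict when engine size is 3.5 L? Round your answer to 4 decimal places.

n = 7, Σx = 21.3, Σy = 68.5, Σxy = 226.51, Σx² = 70.87
Sxx = Σx² − (Σx)²/n = 70.87 − 64.812857 = 6.057143
Sxy = Σxy − (Σx)(Σy)/n = 226.51 − 208.435714 = 18.074286
b = Sxy/Sxx = 18.074286/6.057143 = 2.983962
a = ȳ − b·x̄ = 9.785714 − 2.983962·3.042857 = 0.705943
ŷ(3.5) = a + b·3.5 = 0.705943 + 2.983962·3.5 = 11.149811

11.1498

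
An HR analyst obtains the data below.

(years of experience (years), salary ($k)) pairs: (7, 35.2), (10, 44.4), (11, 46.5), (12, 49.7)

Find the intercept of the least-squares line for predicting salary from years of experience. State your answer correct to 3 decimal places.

15.164

n = 4, Σx = 40, Σy = 175.8, Σxy = 1798.3, Σx² = 414
Sxx = Σx² − (Σx)²/n = 414 − 400 = 14
Sxy = Σxy − (Σx)(Σy)/n = 1798.3 − 1758 = 40.3
b = Sxy/Sxx = 40.3/14 = 2.878571
a = ȳ − b·x̄ = 43.95 − 2.878571·10 = 15.164286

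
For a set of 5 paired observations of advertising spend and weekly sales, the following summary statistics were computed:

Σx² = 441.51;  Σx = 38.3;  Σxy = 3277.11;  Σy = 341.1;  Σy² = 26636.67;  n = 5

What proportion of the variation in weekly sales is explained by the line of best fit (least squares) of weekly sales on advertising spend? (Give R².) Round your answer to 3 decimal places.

Sxx = Σx² − (Σx)²/n = 441.51 − 293.378 = 148.132
Sxy = Σxy − (Σx)(Σy)/n = 3277.11 − 2612.826 = 664.284
Syy = Σy² − (Σy)²/n = 26636.67 − 23269.842 = 3366.828
R² = Sxy²/(Sxx·Syy) = (664.284)²/(148.132·3366.828) = 0.884785

0.885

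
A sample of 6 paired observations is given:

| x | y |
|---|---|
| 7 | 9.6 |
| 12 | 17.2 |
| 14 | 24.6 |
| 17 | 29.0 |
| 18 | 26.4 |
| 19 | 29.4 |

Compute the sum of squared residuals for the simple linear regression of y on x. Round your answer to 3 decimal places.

19.346

n = 6, Σx = 87, Σy = 136.2, Σxy = 2144.8, Σx² = 1363, Σy² = 3395.48
Sxx = Σx² − (Σx)²/n = 1363 − 1261.5 = 101.5
Sxy = Σxy − (Σx)(Σy)/n = 2144.8 − 1974.9 = 169.9
Syy = Σy² − (Σy)²/n = 3395.48 − 3091.74 = 303.74
b = Sxy/Sxx = 169.9/101.5 = 1.673892
SSE = Syy − b·Sxy = 303.74 − 1.673892·169.9 = 19.345813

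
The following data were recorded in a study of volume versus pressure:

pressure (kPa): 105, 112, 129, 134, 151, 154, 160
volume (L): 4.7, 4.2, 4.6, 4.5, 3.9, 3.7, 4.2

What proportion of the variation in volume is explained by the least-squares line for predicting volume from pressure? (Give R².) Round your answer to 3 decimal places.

n = 7, Σx = 945, Σy = 29.8, Σxy = 3991, Σx² = 130283, Σy² = 127.68
Sxx = Σx² − (Σx)²/n = 130283 − 127575 = 2708
Sxy = Σxy − (Σx)(Σy)/n = 3991 − 4023 = -32
Syy = Σy² − (Σy)²/n = 127.68 − 126.862857 = 0.817143
R² = Sxy²/(Sxx·Syy) = (-32)²/(2708·0.817143) = 0.462757

0.463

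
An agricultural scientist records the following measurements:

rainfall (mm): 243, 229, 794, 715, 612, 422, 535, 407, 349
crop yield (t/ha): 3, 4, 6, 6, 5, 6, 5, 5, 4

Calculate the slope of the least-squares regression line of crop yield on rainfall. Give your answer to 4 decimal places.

n = 9, Σx = 4306, Σy = 44, Σxy = 22397, Σx² = 2379454
Sxx = Σx² − (Σx)²/n = 2379454 − 2060181.777778 = 319272.222222
Sxy = Σxy − (Σx)(Σy)/n = 22397 − 21051.555556 = 1345.444444
b = Sxy/Sxx = 1345.444444/319272.222222 = 0.004214

0.0042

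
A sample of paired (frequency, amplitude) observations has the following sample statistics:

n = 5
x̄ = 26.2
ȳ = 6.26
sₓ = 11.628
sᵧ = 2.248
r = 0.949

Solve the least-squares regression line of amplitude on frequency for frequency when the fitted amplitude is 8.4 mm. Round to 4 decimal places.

b = r · sᵧ/sₓ = 0.949 · 2.248/11.628 = 0.183467
a = ȳ − b·x̄ = 6.26 − 0.183467·26.2 = 1.453170
Set a + b·x = 8.4: x = (8.4 − 1.453170) / 0.183467 = 37.864235

37.8642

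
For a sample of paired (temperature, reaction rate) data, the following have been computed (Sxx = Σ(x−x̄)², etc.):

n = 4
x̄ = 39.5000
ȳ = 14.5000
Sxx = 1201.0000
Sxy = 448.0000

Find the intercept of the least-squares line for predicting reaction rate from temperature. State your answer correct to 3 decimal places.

-0.234

b = Sxy/Sxx = 448/1201 = 0.373022
a = ȳ − b·x̄ = 14.5 − 0.373022·39.5 = -0.234388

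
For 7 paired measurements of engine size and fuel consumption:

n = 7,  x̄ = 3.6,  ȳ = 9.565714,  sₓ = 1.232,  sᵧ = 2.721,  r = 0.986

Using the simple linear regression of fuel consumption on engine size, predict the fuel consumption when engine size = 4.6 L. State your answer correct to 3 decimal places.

11.743

b = r · sᵧ/sₓ = 0.986 · 2.721/1.232 = 2.177683
a = ȳ − b·x̄ = 9.565714 − 2.177683·3.6 = 1.726054
ŷ(4.6) = a + b·4.6 = 1.726054 + 2.177683·4.6 = 11.743397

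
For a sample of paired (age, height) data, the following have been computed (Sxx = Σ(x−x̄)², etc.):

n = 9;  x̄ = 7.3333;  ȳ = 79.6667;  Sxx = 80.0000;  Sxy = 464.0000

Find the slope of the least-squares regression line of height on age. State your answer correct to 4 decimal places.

5.8000

b = Sxy/Sxx = 464/80 = 5.8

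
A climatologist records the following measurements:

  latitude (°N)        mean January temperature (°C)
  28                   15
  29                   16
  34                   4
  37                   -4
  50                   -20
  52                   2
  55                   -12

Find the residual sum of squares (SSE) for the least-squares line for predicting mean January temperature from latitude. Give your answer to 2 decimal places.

n = 7, Σx = 285, Σy = 1, Σxy = -684, Σx² = 12379, Σy² = 1061
Sxx = Σx² − (Σx)²/n = 12379 − 11603.571429 = 775.428571
Sxy = Σxy − (Σx)(Σy)/n = -684 − 40.714286 = -724.714286
Syy = Σy² − (Σy)²/n = 1061 − 0.142857 = 1060.857143
b = Sxy/Sxx = -724.714286/775.428571 = -0.934598
SSE = Syy − b·Sxy = 1060.857143 − (-0.934598)·(-724.714286) = 383.540346

383.54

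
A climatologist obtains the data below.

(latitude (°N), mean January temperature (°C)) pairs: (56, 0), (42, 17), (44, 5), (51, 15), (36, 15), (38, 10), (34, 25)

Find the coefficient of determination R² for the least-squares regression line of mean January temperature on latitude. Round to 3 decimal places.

n = 7, Σx = 301, Σy = 87, Σxy = 3469, Σx² = 13333, Σy² = 1489
Sxx = Σx² − (Σx)²/n = 13333 − 12943 = 390
Sxy = Σxy − (Σx)(Σy)/n = 3469 − 3741 = -272
Syy = Σy² − (Σy)²/n = 1489 − 1081.285714 = 407.714286
R² = Sxy²/(Sxx·Syy) = (-272)²/(390·407.714286) = 0.465283

0.465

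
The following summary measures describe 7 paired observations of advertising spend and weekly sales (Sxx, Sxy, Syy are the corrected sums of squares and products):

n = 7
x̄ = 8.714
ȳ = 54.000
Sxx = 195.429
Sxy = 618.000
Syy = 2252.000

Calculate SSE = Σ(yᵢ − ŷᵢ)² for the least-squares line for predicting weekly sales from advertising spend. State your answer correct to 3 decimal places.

297.715

b = Sxy/Sxx = 618/195.429 = 3.162274
SSE = Syy − b·Sxy = 2252 − 3.162274·618 = 297.714812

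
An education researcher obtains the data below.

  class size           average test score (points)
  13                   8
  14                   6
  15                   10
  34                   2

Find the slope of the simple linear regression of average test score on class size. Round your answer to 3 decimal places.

n = 4, Σx = 76, Σy = 26, Σxy = 406, Σx² = 1746
Sxx = Σx² − (Σx)²/n = 1746 − 1444 = 302
Sxy = Σxy − (Σx)(Σy)/n = 406 − 494 = -88
b = Sxy/Sxx = -88/302 = -0.291391

-0.291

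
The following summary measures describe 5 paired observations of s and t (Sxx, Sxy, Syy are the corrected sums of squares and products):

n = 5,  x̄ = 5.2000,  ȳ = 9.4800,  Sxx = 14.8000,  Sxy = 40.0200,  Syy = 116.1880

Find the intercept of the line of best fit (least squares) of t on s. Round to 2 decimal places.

-4.58

b = Sxy/Sxx = 40.02/14.8 = 2.704054
a = ȳ − b·x̄ = 9.48 − 2.704054·5.2 = -4.581081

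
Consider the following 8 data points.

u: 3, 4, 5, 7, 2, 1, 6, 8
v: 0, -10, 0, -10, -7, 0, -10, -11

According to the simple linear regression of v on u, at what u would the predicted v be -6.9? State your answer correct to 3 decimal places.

5.175

n = 8, Σx = 36, Σy = -48, Σxy = -272, Σx² = 204
Sxx = Σx² − (Σx)²/n = 204 − 162 = 42
Sxy = Σxy − (Σx)(Σy)/n = -272 − (-216) = -56
b = Sxy/Sxx = -56/42 = -1.333333
a = ȳ − b·x̄ = -6 − (-1.333333)·4.5 = 0
Set a + b·x = -6.9: x = (-6.9 − 0) / (-1.333333) = 5.175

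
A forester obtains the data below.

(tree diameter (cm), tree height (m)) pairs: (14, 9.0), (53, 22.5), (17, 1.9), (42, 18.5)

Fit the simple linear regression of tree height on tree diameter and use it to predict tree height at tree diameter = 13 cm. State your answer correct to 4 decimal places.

n = 4, Σx = 126, Σy = 51.9, Σxy = 2127.8, Σx² = 5058
Sxx = Σx² − (Σx)²/n = 5058 − 3969 = 1089
Sxy = Σxy − (Σx)(Σy)/n = 2127.8 − 1634.85 = 492.95
b = Sxy/Sxx = 492.95/1089 = 0.452663
a = ȳ − b·x̄ = 12.975 − 0.452663·31.5 = -1.283884
ŷ(13) = a + b·13 = -1.283884 + 0.452663·13 = 4.600735

4.6007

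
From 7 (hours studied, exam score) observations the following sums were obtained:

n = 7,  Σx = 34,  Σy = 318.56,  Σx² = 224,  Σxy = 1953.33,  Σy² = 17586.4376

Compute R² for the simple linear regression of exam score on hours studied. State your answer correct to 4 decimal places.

Sxx = Σx² − (Σx)²/n = 224 − 165.142857 = 58.857143
Sxy = Σxy − (Σx)(Σy)/n = 1953.33 − 1547.291429 = 406.038571
Syy = Σy² − (Σy)²/n = 17586.4376 − 14497.210514 = 3089.227086
R² = Sxy²/(Sxx·Syy) = (406.038571)²/(58.857143·3089.227086) = 0.906746

0.9067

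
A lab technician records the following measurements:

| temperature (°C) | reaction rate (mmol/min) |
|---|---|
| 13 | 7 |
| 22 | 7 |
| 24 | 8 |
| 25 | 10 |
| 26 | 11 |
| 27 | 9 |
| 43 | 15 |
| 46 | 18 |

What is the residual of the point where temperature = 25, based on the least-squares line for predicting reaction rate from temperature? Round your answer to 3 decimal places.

0.489

n = 8, Σx = 226, Σy = 85, Σxy = 2689, Σx² = 7224
Sxx = Σx² − (Σx)²/n = 7224 − 6384.5 = 839.5
Sxy = Σxy − (Σx)(Σy)/n = 2689 − 2401.25 = 287.75
b = Sxy/Sxx = 287.75/839.5 = 0.342764
a = ȳ − b·x̄ = 10.625 − 0.342764·28.25 = 0.941930
ŷ(25) = 0.941930 + 0.342764·25 = 9.511018
residual = y − ŷ = 10 − 9.511018 = 0.488982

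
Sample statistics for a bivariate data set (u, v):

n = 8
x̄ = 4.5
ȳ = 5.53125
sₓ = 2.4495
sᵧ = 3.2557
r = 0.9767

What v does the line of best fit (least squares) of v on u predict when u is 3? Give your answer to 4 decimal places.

3.5840

b = r · sᵧ/sₓ = 0.9767 · 3.2557/2.4495 = 1.298160
a = ȳ − b·x̄ = 5.53125 − 1.298160·4.5 = -0.310469
ŷ(3) = a + b·3 = -0.310469 + 1.298160·3 = 3.584010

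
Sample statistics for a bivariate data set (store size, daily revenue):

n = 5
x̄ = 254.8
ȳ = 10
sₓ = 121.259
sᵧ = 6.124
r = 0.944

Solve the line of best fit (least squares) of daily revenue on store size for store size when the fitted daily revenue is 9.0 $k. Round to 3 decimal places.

b = r · sᵧ/sₓ = 0.944 · 6.124/121.259 = 0.047675
a = ȳ − b·x̄ = 10 − 0.047675·254.8 = -2.147660
Set a + b·x = 9.0: x = (9.0 − (-2.147660)) / 0.047675 = 233.824766

233.825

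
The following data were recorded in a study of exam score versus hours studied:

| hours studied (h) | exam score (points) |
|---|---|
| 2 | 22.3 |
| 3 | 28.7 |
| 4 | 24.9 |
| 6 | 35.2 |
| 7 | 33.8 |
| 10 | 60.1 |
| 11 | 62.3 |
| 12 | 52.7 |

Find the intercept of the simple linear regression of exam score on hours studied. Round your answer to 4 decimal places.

n = 8, Σx = 55, Σy = 320, Σxy = 2596.8, Σx² = 479
Sxx = Σx² − (Σx)²/n = 479 − 378.125 = 100.875
Sxy = Σxy − (Σx)(Σy)/n = 2596.8 − 2200 = 396.8
b = Sxy/Sxx = 396.8/100.875 = 3.933581
a = ȳ − b·x̄ = 40 − 3.933581·6.875 = 12.956629

12.9566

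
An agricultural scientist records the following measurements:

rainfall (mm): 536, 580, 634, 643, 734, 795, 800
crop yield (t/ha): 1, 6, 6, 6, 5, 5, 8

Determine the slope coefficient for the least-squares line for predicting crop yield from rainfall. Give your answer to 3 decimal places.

n = 7, Σx = 4722, Σy = 37, Σxy = 25723, Σx² = 3249882
Sxx = Σx² − (Σx)²/n = 3249882 − 3185326.285714 = 64555.714286
Sxy = Σxy − (Σx)(Σy)/n = 25723 − 24959.142857 = 763.857143
b = Sxy/Sxx = 763.857143/64555.714286 = 0.011833

0.012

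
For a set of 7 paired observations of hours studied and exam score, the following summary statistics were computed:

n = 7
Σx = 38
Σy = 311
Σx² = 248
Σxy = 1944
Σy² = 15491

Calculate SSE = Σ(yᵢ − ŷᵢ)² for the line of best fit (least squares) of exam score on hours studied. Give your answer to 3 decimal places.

Sxx = Σx² − (Σx)²/n = 248 − 206.285714 = 41.714286
Sxy = Σxy − (Σx)(Σy)/n = 1944 − 1688.285714 = 255.714286
Syy = Σy² − (Σy)²/n = 15491 − 13817.285714 = 1673.714286
b = Sxy/Sxx = 255.714286/41.714286 = 6.130137
SSE = Syy − b·Sxy = 1673.714286 − 6.130137·255.714286 = 106.150685

106.151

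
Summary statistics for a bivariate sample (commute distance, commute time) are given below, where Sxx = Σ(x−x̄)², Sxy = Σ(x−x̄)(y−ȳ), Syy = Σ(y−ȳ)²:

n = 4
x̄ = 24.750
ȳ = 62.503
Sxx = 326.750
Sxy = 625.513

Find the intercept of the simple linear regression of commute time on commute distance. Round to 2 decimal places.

b = Sxy/Sxx = 625.513/326.75 = 1.914347
a = ȳ − b·x̄ = 62.503 − 1.914347·24.75 = 15.122903

15.12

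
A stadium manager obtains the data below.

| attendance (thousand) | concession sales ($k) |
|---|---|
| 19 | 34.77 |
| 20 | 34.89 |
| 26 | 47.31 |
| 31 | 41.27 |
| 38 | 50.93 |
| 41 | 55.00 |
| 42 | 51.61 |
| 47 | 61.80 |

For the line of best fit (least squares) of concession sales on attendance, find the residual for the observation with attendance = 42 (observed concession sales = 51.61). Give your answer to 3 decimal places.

-3.282

n = 8, Σx = 264, Σy = 377.58, Σxy = 13130.42, Σx² = 9496
Sxx = Σx² − (Σx)²/n = 9496 − 8712 = 784
Sxy = Σxy − (Σx)(Σy)/n = 13130.42 − 12460.14 = 670.28
b = Sxy/Sxx = 670.28/784 = 0.854949
a = ȳ − b·x̄ = 47.1975 − 0.854949·33 = 18.984184
ŷ(42) = 18.984184 + 0.854949·42 = 54.892041
residual = y − ŷ = 51.61 − 54.892041 = -3.282041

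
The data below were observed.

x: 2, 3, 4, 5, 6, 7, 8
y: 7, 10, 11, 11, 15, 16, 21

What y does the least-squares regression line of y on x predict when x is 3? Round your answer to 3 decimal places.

n = 7, Σx = 35, Σy = 91, Σxy = 513, Σx² = 203
Sxx = Σx² − (Σx)²/n = 203 − 175 = 28
Sxy = Σxy − (Σx)(Σy)/n = 513 − 455 = 58
b = Sxy/Sxx = 58/28 = 2.071429
a = ȳ − b·x̄ = 13 − 2.071429·5 = 2.642857
ŷ(3) = a + b·3 = 2.642857 + 2.071429·3 = 8.857143

8.857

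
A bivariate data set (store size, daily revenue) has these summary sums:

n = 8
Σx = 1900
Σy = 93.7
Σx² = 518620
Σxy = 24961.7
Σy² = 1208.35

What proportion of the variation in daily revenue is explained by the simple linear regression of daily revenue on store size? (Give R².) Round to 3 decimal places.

0.982

Sxx = Σx² − (Σx)²/n = 518620 − 451250 = 67370
Sxy = Σxy − (Σx)(Σy)/n = 24961.7 − 22253.75 = 2707.95
Syy = Σy² − (Σy)²/n = 1208.35 − 1097.46125 = 110.88875
R² = Sxy²/(Sxx·Syy) = (2707.95)²/(67370·110.88875) = 0.981583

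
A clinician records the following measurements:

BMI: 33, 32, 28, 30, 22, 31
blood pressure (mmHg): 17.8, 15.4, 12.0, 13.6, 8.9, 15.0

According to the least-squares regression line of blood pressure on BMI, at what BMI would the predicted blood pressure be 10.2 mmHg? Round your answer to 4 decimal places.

n = 6, Σx = 176, Σy = 82.7, Σxy = 2485, Σx² = 5242
Sxx = Σx² − (Σx)²/n = 5242 − 5162.666667 = 79.333333
Sxy = Σxy − (Σx)(Σy)/n = 2485 − 2425.866667 = 59.133333
b = Sxy/Sxx = 59.133333/79.333333 = 0.745378
a = ȳ − b·x̄ = 13.783333 − 0.745378·29.333333 = -8.081092
Set a + b·x = 10.2: x = (10.2 − (-8.081092)) / 0.745378 = 24.525930

24.5259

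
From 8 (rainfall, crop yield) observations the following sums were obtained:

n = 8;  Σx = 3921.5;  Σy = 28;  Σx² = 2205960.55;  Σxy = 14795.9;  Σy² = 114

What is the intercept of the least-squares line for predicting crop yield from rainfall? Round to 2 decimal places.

Sxx = Σx² − (Σx)²/n = 2205960.55 − 1922270.28125 = 283690.26875
Sxy = Σxy − (Σx)(Σy)/n = 14795.9 − 13725.25 = 1070.65
b = Sxy/Sxx = 1070.65/283690.26875 = 0.003774
a = ȳ − b·x̄ = 3.5 − 0.003774·490.1875 = 1.650027

1.65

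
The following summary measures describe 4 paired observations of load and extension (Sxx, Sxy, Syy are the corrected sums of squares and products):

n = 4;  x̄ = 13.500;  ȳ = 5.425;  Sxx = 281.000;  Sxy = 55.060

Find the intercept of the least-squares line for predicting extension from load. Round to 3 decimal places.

2.780

b = Sxy/Sxx = 55.06/281 = 0.195943
a = ȳ − b·x̄ = 5.425 − 0.195943·13.5 = 2.779769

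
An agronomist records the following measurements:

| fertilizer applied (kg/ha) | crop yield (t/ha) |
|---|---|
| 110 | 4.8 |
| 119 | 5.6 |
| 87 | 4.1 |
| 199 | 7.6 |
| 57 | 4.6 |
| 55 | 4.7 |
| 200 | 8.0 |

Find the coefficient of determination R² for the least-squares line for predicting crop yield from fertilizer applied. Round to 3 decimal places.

n = 7, Σx = 827, Σy = 39.4, Σxy = 5184.2, Σx² = 119705, Σy² = 236.22
Sxx = Σx² − (Σx)²/n = 119705 − 97704.142857 = 22000.857143
Sxy = Σxy − (Σx)(Σy)/n = 5184.2 − 4654.828571 = 529.371429
Syy = Σy² − (Σy)²/n = 236.22 − 221.765714 = 14.454286
R² = Sxy²/(Sxx·Syy) = (529.371429)²/(22000.857143·14.454286) = 0.881221

0.881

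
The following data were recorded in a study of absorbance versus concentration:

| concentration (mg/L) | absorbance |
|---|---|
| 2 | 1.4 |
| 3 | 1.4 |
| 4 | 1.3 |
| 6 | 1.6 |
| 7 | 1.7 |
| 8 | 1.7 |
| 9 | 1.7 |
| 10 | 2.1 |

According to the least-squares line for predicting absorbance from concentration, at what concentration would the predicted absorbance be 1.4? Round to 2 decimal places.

3.40

n = 8, Σx = 49, Σy = 12.9, Σxy = 83.6, Σx² = 359
Sxx = Σx² − (Σx)²/n = 359 − 300.125 = 58.875
Sxy = Σxy − (Σx)(Σy)/n = 83.6 − 79.0125 = 4.5875
b = Sxy/Sxx = 4.5875/58.875 = 0.077919
a = ȳ − b·x̄ = 1.6125 − 0.077919·6.125 = 1.135244
Set a + b·x = 1.4: x = (1.4 − 1.135244) / 0.077919 = 3.397820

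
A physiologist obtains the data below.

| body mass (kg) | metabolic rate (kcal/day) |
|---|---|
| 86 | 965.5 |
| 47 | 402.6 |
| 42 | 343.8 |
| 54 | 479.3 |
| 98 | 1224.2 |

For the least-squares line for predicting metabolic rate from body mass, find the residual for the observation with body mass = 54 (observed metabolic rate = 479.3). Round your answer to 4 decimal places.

-26.7073

n = 5, Σx = 327, Σy = 3415.4, Σxy = 262248.6, Σx² = 23889
Sxx = Σx² − (Σx)²/n = 23889 − 21385.8 = 2503.2
Sxy = Σxy − (Σx)(Σy)/n = 262248.6 − 223367.16 = 38881.44
b = Sxy/Sxx = 38881.44/2503.2 = 15.532694
a = ȳ − b·x̄ = 683.08 − 15.532694·65.4 = -332.758198
ŷ(54) = -332.758198 + 15.532694·54 = 506.007287
residual = y − ŷ = 479.3 − 506.007287 = -26.707287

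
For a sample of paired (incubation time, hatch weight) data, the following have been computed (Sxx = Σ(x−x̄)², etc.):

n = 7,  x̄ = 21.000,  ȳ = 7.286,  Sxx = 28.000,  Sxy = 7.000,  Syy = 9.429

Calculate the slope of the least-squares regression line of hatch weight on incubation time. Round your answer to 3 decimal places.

0.250

b = Sxy/Sxx = 7/28 = 0.25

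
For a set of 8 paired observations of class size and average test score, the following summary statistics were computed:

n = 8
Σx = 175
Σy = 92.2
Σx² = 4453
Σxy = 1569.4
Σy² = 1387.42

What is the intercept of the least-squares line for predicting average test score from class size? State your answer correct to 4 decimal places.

Sxx = Σx² − (Σx)²/n = 4453 − 3828.125 = 624.875
Sxy = Σxy − (Σx)(Σy)/n = 1569.4 − 2016.875 = -447.475
b = Sxy/Sxx = -447.475/624.875 = -0.716103
a = ȳ − b·x̄ = 11.525 − (-0.716103)·21.875 = 27.189758

27.1898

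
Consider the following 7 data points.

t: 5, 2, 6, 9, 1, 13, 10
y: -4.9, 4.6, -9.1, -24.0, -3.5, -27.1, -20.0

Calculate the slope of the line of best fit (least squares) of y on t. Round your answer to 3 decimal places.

n = 7, Σx = 46, Σy = -84, Σxy = -841.7, Σx² = 416
Sxx = Σx² − (Σx)²/n = 416 − 302.285714 = 113.714286
Sxy = Σxy − (Σx)(Σy)/n = -841.7 − (-552) = -289.7
b = Sxy/Sxx = -289.7/113.714286 = -2.547613

-2.548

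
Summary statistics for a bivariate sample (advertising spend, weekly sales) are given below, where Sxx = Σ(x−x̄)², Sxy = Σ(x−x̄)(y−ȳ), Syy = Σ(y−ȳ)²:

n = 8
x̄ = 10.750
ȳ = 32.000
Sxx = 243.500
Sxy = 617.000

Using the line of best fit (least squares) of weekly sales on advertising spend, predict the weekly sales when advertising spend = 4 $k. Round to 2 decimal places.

b = Sxy/Sxx = 617/243.5 = 2.533881
a = ȳ − b·x̄ = 32 − 2.533881·10.75 = 4.760780
ŷ(4) = a + b·4 = 4.760780 + 2.533881·4 = 14.896304

14.90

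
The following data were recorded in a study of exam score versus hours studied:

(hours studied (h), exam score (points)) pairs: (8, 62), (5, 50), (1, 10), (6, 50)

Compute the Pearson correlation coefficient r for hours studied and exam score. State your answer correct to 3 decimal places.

0.977

n = 4, Σx = 20, Σy = 172, Σxy = 1056, Σx² = 126, Σy² = 8944
Sxx = Σx² − (Σx)²/n = 126 − 100 = 26
Sxy = Σxy − (Σx)(Σy)/n = 1056 − 860 = 196
Syy = Σy² − (Σy)²/n = 8944 − 7396 = 1548
r = Sxy/√(Sxx·Syy) = 196/√(40248) = 196/200.619042 = 0.976976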